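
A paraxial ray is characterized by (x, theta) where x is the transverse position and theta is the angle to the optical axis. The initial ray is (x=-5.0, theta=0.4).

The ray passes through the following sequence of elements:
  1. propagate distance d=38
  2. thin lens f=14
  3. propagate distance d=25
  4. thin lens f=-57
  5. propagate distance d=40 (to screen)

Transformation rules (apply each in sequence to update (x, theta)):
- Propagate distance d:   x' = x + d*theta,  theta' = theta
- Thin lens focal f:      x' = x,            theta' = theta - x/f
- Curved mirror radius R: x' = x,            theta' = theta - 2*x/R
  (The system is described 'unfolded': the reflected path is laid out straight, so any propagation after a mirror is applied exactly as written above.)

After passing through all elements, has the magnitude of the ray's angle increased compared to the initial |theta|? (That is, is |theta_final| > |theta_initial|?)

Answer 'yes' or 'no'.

Initial: x=-5.0000 theta=0.4000
After 1 (propagate distance d=38): x=10.2000 theta=0.4000
After 2 (thin lens f=14): x=10.2000 theta=-23/70 (≈-0.3286)
After 3 (propagate distance d=25): x=139/70 (≈1.9857) theta=-23/70 (≈-0.3286)
After 4 (thin lens f=-57): x=139/70 (≈1.9857) theta=-586/1995 (≈-0.2937)
After 5 (propagate distance d=40 (to screen)): x=-38957/3990 (≈-9.7637) theta=-586/1995 (≈-0.2937)
|theta_initial|=0.4000 |theta_final|=586/1995 (≈0.2937) -> not increased

Answer: no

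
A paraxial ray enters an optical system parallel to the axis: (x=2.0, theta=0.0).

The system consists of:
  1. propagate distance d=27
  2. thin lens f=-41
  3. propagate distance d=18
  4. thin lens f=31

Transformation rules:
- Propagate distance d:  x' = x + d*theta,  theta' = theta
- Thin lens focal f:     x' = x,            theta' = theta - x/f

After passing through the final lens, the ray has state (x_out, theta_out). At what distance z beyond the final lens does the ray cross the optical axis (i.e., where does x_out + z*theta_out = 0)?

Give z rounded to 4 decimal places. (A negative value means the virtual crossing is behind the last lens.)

Answer: 65.3214

Derivation:
Initial: x=2.0000 theta=0.0000
After 1 (propagate distance d=27): x=2.0000 theta=0.0000
After 2 (thin lens f=-41): x=2.0000 theta=2/41 (≈0.0488)
After 3 (propagate distance d=18): x=118/41 (≈2.8780) theta=2/41 (≈0.0488)
After 4 (thin lens f=31): x=118/41 (≈2.8780) theta=-56/1271 (≈-0.0441)
z_focus = -x_out/theta_out = -(118/41)/(-56/1271) = 1829/28 ≈ 65.3214
Rounded to 4 decimal places: z = 65.3214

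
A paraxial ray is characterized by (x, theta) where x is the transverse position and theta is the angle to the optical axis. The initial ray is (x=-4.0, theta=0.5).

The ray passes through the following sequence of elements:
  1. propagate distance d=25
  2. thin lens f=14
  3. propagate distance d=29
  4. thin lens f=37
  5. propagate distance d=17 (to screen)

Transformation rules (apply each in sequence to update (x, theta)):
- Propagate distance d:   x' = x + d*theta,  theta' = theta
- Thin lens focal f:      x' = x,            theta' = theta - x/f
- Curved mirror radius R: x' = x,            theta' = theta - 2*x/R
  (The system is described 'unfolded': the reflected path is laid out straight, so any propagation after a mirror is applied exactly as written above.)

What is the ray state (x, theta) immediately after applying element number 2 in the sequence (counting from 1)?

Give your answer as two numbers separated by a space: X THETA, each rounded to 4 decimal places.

Answer: 8.5000 -0.1071

Derivation:
Initial: x=-4.0000 theta=0.5000
After 1 (propagate distance d=25): x=8.5000 theta=0.5000
After 2 (thin lens f=14): x=8.5000 theta=-3/28 (≈-0.1071)
Rounded to 4 decimal places: x = 8.5000, theta = -0.1071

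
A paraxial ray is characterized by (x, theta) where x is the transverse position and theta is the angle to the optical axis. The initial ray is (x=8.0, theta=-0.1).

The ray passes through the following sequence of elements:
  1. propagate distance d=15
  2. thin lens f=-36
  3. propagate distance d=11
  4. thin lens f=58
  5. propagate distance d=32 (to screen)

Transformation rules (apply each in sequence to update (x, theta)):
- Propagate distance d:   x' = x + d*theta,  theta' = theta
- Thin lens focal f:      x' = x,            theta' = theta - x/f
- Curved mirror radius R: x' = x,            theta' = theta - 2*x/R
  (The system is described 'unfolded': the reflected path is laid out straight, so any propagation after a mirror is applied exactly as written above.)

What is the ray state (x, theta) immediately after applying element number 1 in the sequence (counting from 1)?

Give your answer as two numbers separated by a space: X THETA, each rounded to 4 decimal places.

Answer: 6.5000 -0.1000

Derivation:
Initial: x=8.0000 theta=-0.1000
After 1 (propagate distance d=15): x=6.5000 theta=-0.1000
Rounded to 4 decimal places: x = 6.5000, theta = -0.1000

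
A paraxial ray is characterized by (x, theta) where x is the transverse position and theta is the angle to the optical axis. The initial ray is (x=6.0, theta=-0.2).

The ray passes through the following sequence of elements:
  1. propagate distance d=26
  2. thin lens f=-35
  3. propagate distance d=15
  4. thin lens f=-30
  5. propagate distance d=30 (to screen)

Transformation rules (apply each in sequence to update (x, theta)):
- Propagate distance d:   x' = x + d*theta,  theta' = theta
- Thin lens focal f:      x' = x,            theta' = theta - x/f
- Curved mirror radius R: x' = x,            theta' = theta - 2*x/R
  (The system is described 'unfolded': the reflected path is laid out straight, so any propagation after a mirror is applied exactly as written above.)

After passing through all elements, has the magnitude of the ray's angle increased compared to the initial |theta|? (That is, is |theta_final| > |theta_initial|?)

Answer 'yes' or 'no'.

Initial: x=6.0000 theta=-0.2000
After 1 (propagate distance d=26): x=0.8000 theta=-0.2000
After 2 (thin lens f=-35): x=0.8000 theta=-31/175 (≈-0.1771)
After 3 (propagate distance d=15): x=-13/7 (≈-1.8571) theta=-31/175 (≈-0.1771)
After 4 (thin lens f=-30): x=-13/7 (≈-1.8571) theta=-251/1050 (≈-0.2390)
After 5 (propagate distance d=30 (to screen)): x=-316/35 (≈-9.0286) theta=-251/1050 (≈-0.2390)
|theta_initial|=0.2000 |theta_final|=251/1050 (≈0.2390) -> increased

Answer: yes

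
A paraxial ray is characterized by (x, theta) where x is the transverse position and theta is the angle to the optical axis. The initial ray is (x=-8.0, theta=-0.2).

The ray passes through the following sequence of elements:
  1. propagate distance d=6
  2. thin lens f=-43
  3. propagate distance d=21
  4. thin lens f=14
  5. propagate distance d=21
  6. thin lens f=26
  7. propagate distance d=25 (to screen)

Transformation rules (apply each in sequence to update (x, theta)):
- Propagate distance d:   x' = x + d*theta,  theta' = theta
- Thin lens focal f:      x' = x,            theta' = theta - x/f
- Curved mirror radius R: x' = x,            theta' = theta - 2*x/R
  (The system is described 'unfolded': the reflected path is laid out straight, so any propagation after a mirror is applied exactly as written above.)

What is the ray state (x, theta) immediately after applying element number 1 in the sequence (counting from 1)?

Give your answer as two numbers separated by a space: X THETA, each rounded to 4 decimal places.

Answer: -9.2000 -0.2000

Derivation:
Initial: x=-8.0000 theta=-0.2000
After 1 (propagate distance d=6): x=-9.2000 theta=-0.2000
Rounded to 4 decimal places: x = -9.2000, theta = -0.2000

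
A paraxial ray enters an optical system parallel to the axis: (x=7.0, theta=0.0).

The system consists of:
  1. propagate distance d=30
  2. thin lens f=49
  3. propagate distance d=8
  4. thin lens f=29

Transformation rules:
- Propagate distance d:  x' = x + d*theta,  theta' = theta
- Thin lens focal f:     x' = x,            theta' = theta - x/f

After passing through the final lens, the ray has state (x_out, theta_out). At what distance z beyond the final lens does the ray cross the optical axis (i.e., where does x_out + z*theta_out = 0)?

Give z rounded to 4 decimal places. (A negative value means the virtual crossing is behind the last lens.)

Initial: x=7.0000 theta=0.0000
After 1 (propagate distance d=30): x=7.0000 theta=0.0000
After 2 (thin lens f=49): x=7.0000 theta=-1/7 (≈-0.1429)
After 3 (propagate distance d=8): x=41/7 (≈5.8571) theta=-1/7 (≈-0.1429)
After 4 (thin lens f=29): x=41/7 (≈5.8571) theta=-10/29 (≈-0.3448)
z_focus = -x_out/theta_out = -(41/7)/(-10/29) = 1189/70 ≈ 16.9857
Rounded to 4 decimal places: z = 16.9857

Answer: 16.9857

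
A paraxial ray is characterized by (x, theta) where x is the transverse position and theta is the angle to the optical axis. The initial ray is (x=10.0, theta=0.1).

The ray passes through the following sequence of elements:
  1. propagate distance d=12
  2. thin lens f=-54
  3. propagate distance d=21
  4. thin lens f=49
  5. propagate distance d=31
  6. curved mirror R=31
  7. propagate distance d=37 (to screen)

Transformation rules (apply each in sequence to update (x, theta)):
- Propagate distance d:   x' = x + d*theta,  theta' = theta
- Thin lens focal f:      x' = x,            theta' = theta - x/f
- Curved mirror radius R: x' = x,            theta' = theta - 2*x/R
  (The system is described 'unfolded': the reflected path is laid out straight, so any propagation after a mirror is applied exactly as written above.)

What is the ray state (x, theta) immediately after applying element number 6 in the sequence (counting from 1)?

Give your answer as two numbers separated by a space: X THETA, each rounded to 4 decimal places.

Answer: 16.0153 -1.0862

Derivation:
Initial: x=10.0000 theta=0.1000
After 1 (propagate distance d=12): x=11.2000 theta=0.1000
After 2 (thin lens f=-54): x=11.2000 theta=83/270 (≈0.3074)
After 3 (propagate distance d=21): x=1589/90 (≈17.6556) theta=83/270 (≈0.3074)
After 4 (thin lens f=49): x=1589/90 (≈17.6556) theta=-10/189 (≈-0.0529)
After 5 (propagate distance d=31): x=30269/1890 (≈16.0153) theta=-10/189 (≈-0.0529)
After 6 (curved mirror R=31): x=30269/1890 (≈16.0153) theta=-31819/29295 (≈-1.0862)
Rounded to 4 decimal places: x = 16.0153, theta = -1.0862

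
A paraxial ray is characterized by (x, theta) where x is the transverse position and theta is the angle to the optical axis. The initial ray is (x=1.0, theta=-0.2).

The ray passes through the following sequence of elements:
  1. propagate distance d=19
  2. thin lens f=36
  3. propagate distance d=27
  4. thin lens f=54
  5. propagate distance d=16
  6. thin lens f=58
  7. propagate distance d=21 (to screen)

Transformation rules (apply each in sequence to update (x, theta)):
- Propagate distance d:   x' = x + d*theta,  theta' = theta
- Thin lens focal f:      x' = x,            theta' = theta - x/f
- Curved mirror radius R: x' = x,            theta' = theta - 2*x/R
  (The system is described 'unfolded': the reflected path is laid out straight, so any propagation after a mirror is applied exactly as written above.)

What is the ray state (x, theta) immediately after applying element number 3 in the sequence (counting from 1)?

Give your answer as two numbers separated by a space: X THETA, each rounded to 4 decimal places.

Initial: x=1.0000 theta=-0.2000
After 1 (propagate distance d=19): x=-2.8000 theta=-0.2000
After 2 (thin lens f=36): x=-2.8000 theta=-11/90 (≈-0.1222)
After 3 (propagate distance d=27): x=-6.1000 theta=-11/90 (≈-0.1222)
Rounded to 4 decimal places: x = -6.1000, theta = -0.1222

Answer: -6.1000 -0.1222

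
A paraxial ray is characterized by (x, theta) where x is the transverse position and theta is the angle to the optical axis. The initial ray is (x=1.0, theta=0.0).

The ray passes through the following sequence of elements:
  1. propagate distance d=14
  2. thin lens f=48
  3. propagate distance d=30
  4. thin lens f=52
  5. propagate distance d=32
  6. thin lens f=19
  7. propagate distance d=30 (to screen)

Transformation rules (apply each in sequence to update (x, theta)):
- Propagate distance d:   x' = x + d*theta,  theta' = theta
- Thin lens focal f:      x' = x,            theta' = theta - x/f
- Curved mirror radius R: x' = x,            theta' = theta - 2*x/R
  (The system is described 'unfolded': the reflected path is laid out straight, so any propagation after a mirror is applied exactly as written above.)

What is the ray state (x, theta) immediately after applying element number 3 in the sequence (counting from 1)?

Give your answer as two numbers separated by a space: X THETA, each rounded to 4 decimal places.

Initial: x=1.0000 theta=0.0000
After 1 (propagate distance d=14): x=1.0000 theta=0.0000
After 2 (thin lens f=48): x=1.0000 theta=-1/48 (≈-0.0208)
After 3 (propagate distance d=30): x=0.3750 theta=-1/48 (≈-0.0208)
Rounded to 4 decimal places: x = 0.3750, theta = -0.0208

Answer: 0.3750 -0.0208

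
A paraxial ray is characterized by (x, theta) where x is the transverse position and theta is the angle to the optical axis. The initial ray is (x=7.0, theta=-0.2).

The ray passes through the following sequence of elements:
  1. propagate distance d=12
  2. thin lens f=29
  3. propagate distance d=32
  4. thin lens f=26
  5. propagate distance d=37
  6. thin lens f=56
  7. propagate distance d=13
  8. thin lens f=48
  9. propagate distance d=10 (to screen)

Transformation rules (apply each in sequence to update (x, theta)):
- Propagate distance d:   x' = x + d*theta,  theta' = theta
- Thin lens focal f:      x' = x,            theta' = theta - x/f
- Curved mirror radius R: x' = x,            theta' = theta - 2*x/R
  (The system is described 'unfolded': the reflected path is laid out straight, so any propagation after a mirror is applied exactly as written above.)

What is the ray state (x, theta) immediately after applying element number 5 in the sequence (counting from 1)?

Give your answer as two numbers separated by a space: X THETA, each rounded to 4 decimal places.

Initial: x=7.0000 theta=-0.2000
After 1 (propagate distance d=12): x=4.6000 theta=-0.2000
After 2 (thin lens f=29): x=4.6000 theta=-52/145 (≈-0.3586)
After 3 (propagate distance d=32): x=-997/145 (≈-6.8759) theta=-52/145 (≈-0.3586)
After 4 (thin lens f=26): x=-997/145 (≈-6.8759) theta=-71/754 (≈-0.0942)
After 5 (propagate distance d=37): x=-39057/3770 (≈-10.3599) theta=-71/754 (≈-0.0942)
Rounded to 4 decimal places: x = -10.3599, theta = -0.0942

Answer: -10.3599 -0.0942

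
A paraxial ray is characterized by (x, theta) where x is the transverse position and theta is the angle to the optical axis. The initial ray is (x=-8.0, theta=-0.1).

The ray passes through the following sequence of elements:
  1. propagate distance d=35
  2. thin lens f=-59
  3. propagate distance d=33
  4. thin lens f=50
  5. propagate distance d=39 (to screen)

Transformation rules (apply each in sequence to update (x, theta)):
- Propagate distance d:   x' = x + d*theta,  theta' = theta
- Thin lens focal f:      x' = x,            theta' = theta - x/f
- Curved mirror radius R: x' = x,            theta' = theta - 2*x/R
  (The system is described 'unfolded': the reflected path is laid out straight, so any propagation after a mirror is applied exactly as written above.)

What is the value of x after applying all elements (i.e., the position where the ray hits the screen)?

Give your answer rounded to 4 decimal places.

Initial: x=-8.0000 theta=-0.1000
After 1 (propagate distance d=35): x=-11.5000 theta=-0.1000
After 2 (thin lens f=-59): x=-11.5000 theta=-87/295 (≈-0.2949)
After 3 (propagate distance d=33): x=-12527/590 (≈-21.2322) theta=-87/295 (≈-0.2949)
After 4 (thin lens f=50): x=-12527/590 (≈-21.2322) theta=3827/29500 (≈0.1297)
After 5 (propagate distance d=39 (to screen)): x=-477097/29500 (≈-16.1728) theta=3827/29500 (≈0.1297)
Rounded to 4 decimal places: x = -16.1728

Answer: -16.1728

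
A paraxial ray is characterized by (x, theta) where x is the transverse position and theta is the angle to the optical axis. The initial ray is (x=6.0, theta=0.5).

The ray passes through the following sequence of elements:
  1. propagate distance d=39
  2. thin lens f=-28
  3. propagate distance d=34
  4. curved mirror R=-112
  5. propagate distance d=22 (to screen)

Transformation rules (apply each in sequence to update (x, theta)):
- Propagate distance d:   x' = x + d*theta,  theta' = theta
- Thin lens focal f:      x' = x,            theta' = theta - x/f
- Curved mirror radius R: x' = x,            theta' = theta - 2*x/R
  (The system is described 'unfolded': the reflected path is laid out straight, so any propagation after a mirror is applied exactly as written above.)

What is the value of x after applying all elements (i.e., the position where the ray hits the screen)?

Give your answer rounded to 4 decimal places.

Initial: x=6.0000 theta=0.5000
After 1 (propagate distance d=39): x=25.5000 theta=0.5000
After 2 (thin lens f=-28): x=25.5000 theta=79/56 (≈1.4107)
After 3 (propagate distance d=34): x=2057/28 (≈73.4643) theta=79/56 (≈1.4107)
After 4 (curved mirror R=-112): x=2057/28 (≈73.4643) theta=4269/1568 (≈2.7226)
After 5 (propagate distance d=22 (to screen)): x=104555/784 (≈133.3610) theta=4269/1568 (≈2.7226)
Rounded to 4 decimal places: x = 133.3610

Answer: 133.3610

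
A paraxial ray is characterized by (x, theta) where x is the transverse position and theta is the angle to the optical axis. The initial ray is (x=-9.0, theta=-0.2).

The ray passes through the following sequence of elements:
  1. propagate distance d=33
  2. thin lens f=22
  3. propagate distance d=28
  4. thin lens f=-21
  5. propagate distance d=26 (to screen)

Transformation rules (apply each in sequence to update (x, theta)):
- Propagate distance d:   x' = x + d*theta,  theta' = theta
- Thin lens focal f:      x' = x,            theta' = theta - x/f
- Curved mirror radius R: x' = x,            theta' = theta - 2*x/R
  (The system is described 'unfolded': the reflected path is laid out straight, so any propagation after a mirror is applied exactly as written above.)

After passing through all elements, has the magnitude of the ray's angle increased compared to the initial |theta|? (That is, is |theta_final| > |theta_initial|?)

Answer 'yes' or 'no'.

Initial: x=-9.0000 theta=-0.2000
After 1 (propagate distance d=33): x=-15.6000 theta=-0.2000
After 2 (thin lens f=22): x=-15.6000 theta=28/55 (≈0.5091)
After 3 (propagate distance d=28): x=-74/55 (≈-1.3455) theta=28/55 (≈0.5091)
After 4 (thin lens f=-21): x=-74/55 (≈-1.3455) theta=514/1155 (≈0.4450)
After 5 (propagate distance d=26 (to screen)): x=2362/231 (≈10.2251) theta=514/1155 (≈0.4450)
|theta_initial|=0.2000 |theta_final|=514/1155 (≈0.4450) -> increased

Answer: yes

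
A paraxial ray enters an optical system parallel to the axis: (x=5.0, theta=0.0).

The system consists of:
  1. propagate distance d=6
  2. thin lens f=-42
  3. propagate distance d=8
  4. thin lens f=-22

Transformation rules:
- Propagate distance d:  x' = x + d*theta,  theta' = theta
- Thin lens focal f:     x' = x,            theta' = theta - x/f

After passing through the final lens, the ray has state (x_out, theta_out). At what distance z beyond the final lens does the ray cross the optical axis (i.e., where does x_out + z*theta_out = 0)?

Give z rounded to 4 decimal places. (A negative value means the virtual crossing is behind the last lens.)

Initial: x=5.0000 theta=0.0000
After 1 (propagate distance d=6): x=5.0000 theta=0.0000
After 2 (thin lens f=-42): x=5.0000 theta=5/42 (≈0.1190)
After 3 (propagate distance d=8): x=125/21 (≈5.9524) theta=5/42 (≈0.1190)
After 4 (thin lens f=-22): x=125/21 (≈5.9524) theta=30/77 (≈0.3896)
z_focus = -x_out/theta_out = -(125/21)/(30/77) = -275/18 ≈ -15.2778
Rounded to 4 decimal places: z = -15.2778

Answer: -15.2778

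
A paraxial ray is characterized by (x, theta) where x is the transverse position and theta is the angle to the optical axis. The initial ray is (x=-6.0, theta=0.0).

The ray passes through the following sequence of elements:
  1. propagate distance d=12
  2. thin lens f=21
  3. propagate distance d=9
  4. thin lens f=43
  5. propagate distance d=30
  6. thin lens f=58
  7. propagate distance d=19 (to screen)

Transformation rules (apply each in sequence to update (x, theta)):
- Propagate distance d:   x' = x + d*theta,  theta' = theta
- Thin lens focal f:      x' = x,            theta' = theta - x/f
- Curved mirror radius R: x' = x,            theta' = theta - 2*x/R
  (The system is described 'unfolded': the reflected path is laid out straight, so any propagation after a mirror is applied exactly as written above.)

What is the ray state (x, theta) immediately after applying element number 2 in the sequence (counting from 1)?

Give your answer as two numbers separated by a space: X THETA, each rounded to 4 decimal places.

Initial: x=-6.0000 theta=0.0000
After 1 (propagate distance d=12): x=-6.0000 theta=0.0000
After 2 (thin lens f=21): x=-6.0000 theta=2/7 (≈0.2857)
Rounded to 4 decimal places: x = -6.0000, theta = 0.2857

Answer: -6.0000 0.2857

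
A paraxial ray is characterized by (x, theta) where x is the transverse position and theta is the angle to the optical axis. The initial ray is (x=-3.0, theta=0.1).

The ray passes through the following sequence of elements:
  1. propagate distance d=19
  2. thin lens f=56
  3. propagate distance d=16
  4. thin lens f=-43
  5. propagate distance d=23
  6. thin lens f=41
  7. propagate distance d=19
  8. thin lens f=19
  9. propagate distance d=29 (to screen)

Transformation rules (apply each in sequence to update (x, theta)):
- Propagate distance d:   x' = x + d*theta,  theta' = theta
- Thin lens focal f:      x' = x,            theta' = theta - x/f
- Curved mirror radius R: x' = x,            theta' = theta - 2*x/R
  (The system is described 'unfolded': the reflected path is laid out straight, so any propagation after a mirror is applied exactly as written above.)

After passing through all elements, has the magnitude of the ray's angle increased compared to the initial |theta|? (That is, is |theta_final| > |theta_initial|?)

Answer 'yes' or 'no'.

Initial: x=-3.0000 theta=0.1000
After 1 (propagate distance d=19): x=-1.1000 theta=0.1000
After 2 (thin lens f=56): x=-1.1000 theta=67/560 (≈0.1196)
After 3 (propagate distance d=16): x=57/70 (≈0.8143) theta=67/560 (≈0.1196)
After 4 (thin lens f=-43): x=57/70 (≈0.8143) theta=3337/24080 (≈0.1386)
After 5 (propagate distance d=23): x=96359/24080 (≈4.0016) theta=3337/24080 (≈0.1386)
After 6 (thin lens f=41): x=96359/24080 (≈4.0016) theta=20229/493640 (≈0.0410)
After 7 (propagate distance d=19): x=674203/141040 (≈4.7802) theta=20229/493640 (≈0.0410)
After 8 (thin lens f=19): x=674203/141040 (≈4.7802) theta=-96359/457520 (≈-0.2106)
After 9 (propagate distance d=29 (to screen)): x=-6225463/4689580 (≈-1.3275) theta=-96359/457520 (≈-0.2106)
|theta_initial|=0.1000 |theta_final|=96359/457520 (≈0.2106) -> increased

Answer: yes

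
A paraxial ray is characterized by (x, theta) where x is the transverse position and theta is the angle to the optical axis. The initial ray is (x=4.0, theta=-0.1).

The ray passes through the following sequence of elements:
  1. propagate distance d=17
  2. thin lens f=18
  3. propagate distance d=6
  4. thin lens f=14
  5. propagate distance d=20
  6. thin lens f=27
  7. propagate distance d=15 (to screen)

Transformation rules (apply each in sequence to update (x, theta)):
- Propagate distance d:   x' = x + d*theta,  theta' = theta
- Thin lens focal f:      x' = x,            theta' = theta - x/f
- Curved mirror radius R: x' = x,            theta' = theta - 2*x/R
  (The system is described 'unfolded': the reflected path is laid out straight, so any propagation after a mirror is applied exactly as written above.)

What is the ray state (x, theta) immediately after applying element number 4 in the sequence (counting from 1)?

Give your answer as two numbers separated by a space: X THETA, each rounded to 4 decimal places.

Answer: 0.9333 -0.2944

Derivation:
Initial: x=4.0000 theta=-0.1000
After 1 (propagate distance d=17): x=2.3000 theta=-0.1000
After 2 (thin lens f=18): x=2.3000 theta=-41/180 (≈-0.2278)
After 3 (propagate distance d=6): x=14/15 (≈0.9333) theta=-41/180 (≈-0.2278)
After 4 (thin lens f=14): x=14/15 (≈0.9333) theta=-53/180 (≈-0.2944)
Rounded to 4 decimal places: x = 0.9333, theta = -0.2944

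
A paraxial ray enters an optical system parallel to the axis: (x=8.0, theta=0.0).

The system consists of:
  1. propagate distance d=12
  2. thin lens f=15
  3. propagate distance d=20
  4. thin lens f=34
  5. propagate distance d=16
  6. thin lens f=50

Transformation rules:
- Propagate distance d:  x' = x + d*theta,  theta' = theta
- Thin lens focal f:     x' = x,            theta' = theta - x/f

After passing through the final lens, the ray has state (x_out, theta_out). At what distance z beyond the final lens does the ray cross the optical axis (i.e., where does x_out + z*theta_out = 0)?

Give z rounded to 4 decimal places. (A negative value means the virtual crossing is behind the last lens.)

Answer: -38.8480

Derivation:
Initial: x=8.0000 theta=0.0000
After 1 (propagate distance d=12): x=8.0000 theta=0.0000
After 2 (thin lens f=15): x=8.0000 theta=-8/15 (≈-0.5333)
After 3 (propagate distance d=20): x=-8/3 (≈-2.6667) theta=-8/15 (≈-0.5333)
After 4 (thin lens f=34): x=-8/3 (≈-2.6667) theta=-116/255 (≈-0.4549)
After 5 (propagate distance d=16): x=-2536/255 (≈-9.9451) theta=-116/255 (≈-0.4549)
After 6 (thin lens f=50): x=-2536/255 (≈-9.9451) theta=-0.2560
z_focus = -x_out/theta_out = -(-2536/255)/(-0.2560) = -7925/204 ≈ -38.8480
Rounded to 4 decimal places: z = -38.8480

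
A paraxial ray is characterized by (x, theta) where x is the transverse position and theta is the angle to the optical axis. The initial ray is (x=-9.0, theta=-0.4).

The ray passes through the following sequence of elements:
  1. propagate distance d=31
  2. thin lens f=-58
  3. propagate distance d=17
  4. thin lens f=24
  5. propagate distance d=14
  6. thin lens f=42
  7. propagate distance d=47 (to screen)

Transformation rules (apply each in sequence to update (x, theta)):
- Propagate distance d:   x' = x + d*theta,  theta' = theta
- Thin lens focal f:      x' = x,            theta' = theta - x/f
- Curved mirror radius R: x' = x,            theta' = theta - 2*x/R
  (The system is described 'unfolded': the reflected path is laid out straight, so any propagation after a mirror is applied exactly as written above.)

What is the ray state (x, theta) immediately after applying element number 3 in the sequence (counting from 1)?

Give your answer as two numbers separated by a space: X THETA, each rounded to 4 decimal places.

Answer: -34.4724 -0.7690

Derivation:
Initial: x=-9.0000 theta=-0.4000
After 1 (propagate distance d=31): x=-21.4000 theta=-0.4000
After 2 (thin lens f=-58): x=-21.4000 theta=-223/290 (≈-0.7690)
After 3 (propagate distance d=17): x=-9997/290 (≈-34.4724) theta=-223/290 (≈-0.7690)
Rounded to 4 decimal places: x = -34.4724, theta = -0.7690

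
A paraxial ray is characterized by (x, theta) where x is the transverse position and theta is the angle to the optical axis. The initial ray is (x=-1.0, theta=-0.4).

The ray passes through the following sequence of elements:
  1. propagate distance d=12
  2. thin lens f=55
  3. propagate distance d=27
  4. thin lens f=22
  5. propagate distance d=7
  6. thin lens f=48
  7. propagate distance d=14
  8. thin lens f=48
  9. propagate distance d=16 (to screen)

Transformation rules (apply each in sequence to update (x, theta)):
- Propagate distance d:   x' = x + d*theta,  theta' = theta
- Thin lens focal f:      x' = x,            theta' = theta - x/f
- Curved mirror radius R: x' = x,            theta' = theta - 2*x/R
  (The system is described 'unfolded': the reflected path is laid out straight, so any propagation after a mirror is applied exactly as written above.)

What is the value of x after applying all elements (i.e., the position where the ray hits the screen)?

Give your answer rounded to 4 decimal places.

Initial: x=-1.0000 theta=-0.4000
After 1 (propagate distance d=12): x=-5.8000 theta=-0.4000
After 2 (thin lens f=55): x=-5.8000 theta=-81/275 (≈-0.2945)
After 3 (propagate distance d=27): x=-3782/275 (≈-13.7527) theta=-81/275 (≈-0.2945)
After 4 (thin lens f=22): x=-3782/275 (≈-13.7527) theta=40/121 (≈0.3306)
After 5 (propagate distance d=7): x=-34602/3025 (≈-11.4387) theta=40/121 (≈0.3306)
After 6 (thin lens f=48): x=-34602/3025 (≈-11.4387) theta=13767/24200 (≈0.5689)
After 7 (propagate distance d=14): x=-42039/12100 (≈-3.4743) theta=13767/24200 (≈0.5689)
After 8 (thin lens f=48): x=-42039/12100 (≈-3.4743) theta=124149/193600 (≈0.6413)
After 9 (propagate distance d=16 (to screen)): x=8211/1210 (≈6.7860) theta=124149/193600 (≈0.6413)
Rounded to 4 decimal places: x = 6.7860

Answer: 6.7860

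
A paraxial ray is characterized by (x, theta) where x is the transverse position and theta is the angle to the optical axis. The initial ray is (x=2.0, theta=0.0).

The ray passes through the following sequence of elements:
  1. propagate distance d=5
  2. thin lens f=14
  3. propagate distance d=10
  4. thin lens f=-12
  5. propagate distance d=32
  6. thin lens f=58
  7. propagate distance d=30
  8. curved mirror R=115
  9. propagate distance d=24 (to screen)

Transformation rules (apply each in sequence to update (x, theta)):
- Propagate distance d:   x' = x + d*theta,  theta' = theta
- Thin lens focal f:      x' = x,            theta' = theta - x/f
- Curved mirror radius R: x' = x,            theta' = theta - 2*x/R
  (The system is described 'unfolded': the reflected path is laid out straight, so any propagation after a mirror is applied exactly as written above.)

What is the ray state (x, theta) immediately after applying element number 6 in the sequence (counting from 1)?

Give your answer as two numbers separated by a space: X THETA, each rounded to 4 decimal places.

Initial: x=2.0000 theta=0.0000
After 1 (propagate distance d=5): x=2.0000 theta=0.0000
After 2 (thin lens f=14): x=2.0000 theta=-1/7 (≈-0.1429)
After 3 (propagate distance d=10): x=4/7 (≈0.5714) theta=-1/7 (≈-0.1429)
After 4 (thin lens f=-12): x=4/7 (≈0.5714) theta=-2/21 (≈-0.0952)
After 5 (propagate distance d=32): x=-52/21 (≈-2.4762) theta=-2/21 (≈-0.0952)
After 6 (thin lens f=58): x=-52/21 (≈-2.4762) theta=-32/609 (≈-0.0525)
Rounded to 4 decimal places: x = -2.4762, theta = -0.0525

Answer: -2.4762 -0.0525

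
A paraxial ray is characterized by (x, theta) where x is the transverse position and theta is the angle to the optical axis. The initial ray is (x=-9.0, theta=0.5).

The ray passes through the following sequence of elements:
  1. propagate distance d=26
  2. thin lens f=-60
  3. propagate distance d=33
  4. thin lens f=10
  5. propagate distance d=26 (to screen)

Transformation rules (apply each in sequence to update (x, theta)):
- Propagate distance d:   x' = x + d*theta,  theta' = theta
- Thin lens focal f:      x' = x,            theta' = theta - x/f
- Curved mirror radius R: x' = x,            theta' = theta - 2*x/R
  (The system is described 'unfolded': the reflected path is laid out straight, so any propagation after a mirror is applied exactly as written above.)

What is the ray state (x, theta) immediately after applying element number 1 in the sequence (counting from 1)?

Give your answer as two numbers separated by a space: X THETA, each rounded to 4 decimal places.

Initial: x=-9.0000 theta=0.5000
After 1 (propagate distance d=26): x=4.0000 theta=0.5000
Rounded to 4 decimal places: x = 4.0000, theta = 0.5000

Answer: 4.0000 0.5000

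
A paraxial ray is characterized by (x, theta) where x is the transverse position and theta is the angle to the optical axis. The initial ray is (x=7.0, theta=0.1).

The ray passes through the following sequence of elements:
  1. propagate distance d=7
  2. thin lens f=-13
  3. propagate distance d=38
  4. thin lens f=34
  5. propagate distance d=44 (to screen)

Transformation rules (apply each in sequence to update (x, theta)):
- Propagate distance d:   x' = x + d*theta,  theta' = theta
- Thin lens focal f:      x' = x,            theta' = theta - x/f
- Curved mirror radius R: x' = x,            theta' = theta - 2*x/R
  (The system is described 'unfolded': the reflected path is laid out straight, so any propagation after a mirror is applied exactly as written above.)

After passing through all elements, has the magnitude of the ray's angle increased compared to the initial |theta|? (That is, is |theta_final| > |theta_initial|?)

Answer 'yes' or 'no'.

Initial: x=7.0000 theta=0.1000
After 1 (propagate distance d=7): x=7.7000 theta=0.1000
After 2 (thin lens f=-13): x=7.7000 theta=9/13 (≈0.6923)
After 3 (propagate distance d=38): x=4421/130 (≈34.0077) theta=9/13 (≈0.6923)
After 4 (thin lens f=34): x=4421/130 (≈34.0077) theta=-1361/4420 (≈-0.3079)
After 5 (propagate distance d=44 (to screen)): x=9043/442 (≈20.4593) theta=-1361/4420 (≈-0.3079)
|theta_initial|=0.1000 |theta_final|=1361/4420 (≈0.3079) -> increased

Answer: yes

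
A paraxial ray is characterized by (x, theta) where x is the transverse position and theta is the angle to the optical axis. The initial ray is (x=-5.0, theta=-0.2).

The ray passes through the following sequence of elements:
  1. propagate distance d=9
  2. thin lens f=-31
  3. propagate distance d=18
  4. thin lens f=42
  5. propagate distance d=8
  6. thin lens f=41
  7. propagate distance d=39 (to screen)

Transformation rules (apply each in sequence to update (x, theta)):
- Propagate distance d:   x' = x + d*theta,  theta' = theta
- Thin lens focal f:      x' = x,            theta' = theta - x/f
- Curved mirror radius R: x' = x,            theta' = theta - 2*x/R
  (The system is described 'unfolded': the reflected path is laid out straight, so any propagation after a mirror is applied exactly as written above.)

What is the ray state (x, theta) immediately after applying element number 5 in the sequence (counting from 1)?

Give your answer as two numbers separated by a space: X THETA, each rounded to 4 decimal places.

Answer: -14.9702 -0.0777

Derivation:
Initial: x=-5.0000 theta=-0.2000
After 1 (propagate distance d=9): x=-6.8000 theta=-0.2000
After 2 (thin lens f=-31): x=-6.8000 theta=-13/31 (≈-0.4194)
After 3 (propagate distance d=18): x=-2224/155 (≈-14.3484) theta=-13/31 (≈-0.4194)
After 4 (thin lens f=42): x=-2224/155 (≈-14.3484) theta=-253/3255 (≈-0.0777)
After 5 (propagate distance d=8): x=-48728/3255 (≈-14.9702) theta=-253/3255 (≈-0.0777)
Rounded to 4 decimal places: x = -14.9702, theta = -0.0777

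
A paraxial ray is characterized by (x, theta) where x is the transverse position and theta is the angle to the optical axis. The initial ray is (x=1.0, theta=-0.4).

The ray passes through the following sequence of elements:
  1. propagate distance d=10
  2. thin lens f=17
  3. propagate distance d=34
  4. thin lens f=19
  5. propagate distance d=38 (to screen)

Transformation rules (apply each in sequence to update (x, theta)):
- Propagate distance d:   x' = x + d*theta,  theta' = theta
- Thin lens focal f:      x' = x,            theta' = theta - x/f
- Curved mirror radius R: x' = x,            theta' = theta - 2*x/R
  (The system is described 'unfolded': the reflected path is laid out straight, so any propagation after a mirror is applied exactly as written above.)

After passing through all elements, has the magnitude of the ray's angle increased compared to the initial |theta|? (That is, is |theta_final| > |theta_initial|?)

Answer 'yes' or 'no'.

Initial: x=1.0000 theta=-0.4000
After 1 (propagate distance d=10): x=-3.0000 theta=-0.4000
After 2 (thin lens f=17): x=-3.0000 theta=-19/85 (≈-0.2235)
After 3 (propagate distance d=34): x=-10.6000 theta=-19/85 (≈-0.2235)
After 4 (thin lens f=19): x=-10.6000 theta=108/323 (≈0.3344)
After 5 (propagate distance d=38 (to screen)): x=179/85 (≈2.1059) theta=108/323 (≈0.3344)
|theta_initial|=0.4000 |theta_final|=108/323 (≈0.3344) -> not increased

Answer: no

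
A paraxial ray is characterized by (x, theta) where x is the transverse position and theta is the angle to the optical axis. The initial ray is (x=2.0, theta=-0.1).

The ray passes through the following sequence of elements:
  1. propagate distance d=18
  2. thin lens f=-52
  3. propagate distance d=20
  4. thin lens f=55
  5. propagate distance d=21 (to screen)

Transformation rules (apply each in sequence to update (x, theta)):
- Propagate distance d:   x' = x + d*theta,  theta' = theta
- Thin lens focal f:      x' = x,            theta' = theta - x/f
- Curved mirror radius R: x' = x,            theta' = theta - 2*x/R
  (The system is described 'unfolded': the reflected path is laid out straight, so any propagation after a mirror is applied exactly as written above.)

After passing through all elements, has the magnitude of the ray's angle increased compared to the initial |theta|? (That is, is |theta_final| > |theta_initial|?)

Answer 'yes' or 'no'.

Answer: no

Derivation:
Initial: x=2.0000 theta=-0.1000
After 1 (propagate distance d=18): x=0.2000 theta=-0.1000
After 2 (thin lens f=-52): x=0.2000 theta=-5/52 (≈-0.0962)
After 3 (propagate distance d=20): x=-112/65 (≈-1.7231) theta=-5/52 (≈-0.0962)
After 4 (thin lens f=55): x=-112/65 (≈-1.7231) theta=-927/14300 (≈-0.0648)
After 5 (propagate distance d=21 (to screen)): x=-44107/14300 (≈-3.0844) theta=-927/14300 (≈-0.0648)
|theta_initial|=0.1000 |theta_final|=927/14300 (≈0.0648) -> not increased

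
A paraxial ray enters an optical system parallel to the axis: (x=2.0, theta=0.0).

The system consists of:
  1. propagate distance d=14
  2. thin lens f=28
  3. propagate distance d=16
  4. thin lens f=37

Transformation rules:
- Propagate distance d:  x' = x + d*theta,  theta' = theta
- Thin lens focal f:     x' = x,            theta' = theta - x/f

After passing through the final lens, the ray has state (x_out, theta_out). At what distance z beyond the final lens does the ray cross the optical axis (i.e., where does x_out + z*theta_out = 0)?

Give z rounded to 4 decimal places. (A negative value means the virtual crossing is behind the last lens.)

Initial: x=2.0000 theta=0.0000
After 1 (propagate distance d=14): x=2.0000 theta=0.0000
After 2 (thin lens f=28): x=2.0000 theta=-1/14 (≈-0.0714)
After 3 (propagate distance d=16): x=6/7 (≈0.8571) theta=-1/14 (≈-0.0714)
After 4 (thin lens f=37): x=6/7 (≈0.8571) theta=-7/74 (≈-0.0946)
z_focus = -x_out/theta_out = -(6/7)/(-7/74) = 444/49 ≈ 9.0612
Rounded to 4 decimal places: z = 9.0612

Answer: 9.0612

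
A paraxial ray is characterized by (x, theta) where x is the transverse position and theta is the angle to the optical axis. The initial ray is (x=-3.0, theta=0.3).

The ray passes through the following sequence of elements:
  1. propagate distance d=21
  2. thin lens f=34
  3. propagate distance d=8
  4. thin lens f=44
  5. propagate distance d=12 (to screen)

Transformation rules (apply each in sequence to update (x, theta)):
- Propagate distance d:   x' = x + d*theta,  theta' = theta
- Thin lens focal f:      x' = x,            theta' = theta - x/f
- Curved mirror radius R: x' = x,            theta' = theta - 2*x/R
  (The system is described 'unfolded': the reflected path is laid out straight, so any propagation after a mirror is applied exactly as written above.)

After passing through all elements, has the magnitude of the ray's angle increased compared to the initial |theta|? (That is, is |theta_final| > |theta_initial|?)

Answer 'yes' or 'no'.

Answer: no

Derivation:
Initial: x=-3.0000 theta=0.3000
After 1 (propagate distance d=21): x=3.3000 theta=0.3000
After 2 (thin lens f=34): x=3.3000 theta=69/340 (≈0.2029)
After 3 (propagate distance d=8): x=837/170 (≈4.9235) theta=69/340 (≈0.2029)
After 4 (thin lens f=44): x=837/170 (≈4.9235) theta=681/7480 (≈0.0910)
After 5 (propagate distance d=12 (to screen)): x=1125/187 (≈6.0160) theta=681/7480 (≈0.0910)
|theta_initial|=0.3000 |theta_final|=681/7480 (≈0.0910) -> not increased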